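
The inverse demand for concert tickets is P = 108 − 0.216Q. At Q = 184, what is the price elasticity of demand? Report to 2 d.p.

-1.72

At Q = 184, P = 108 − 0.216(184) = 68.26.
dP/dQ = −0.216, so dQ/dP = 1/(−0.216) = -4.630.
ε = (dQ/dP)(P/Q) = (-4.630)(68.26/184).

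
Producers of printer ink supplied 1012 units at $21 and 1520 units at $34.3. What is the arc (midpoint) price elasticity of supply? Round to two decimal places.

ΔQ = 1520 − 1012 = 508; ΔP = 34.3 − 21 = 13.3.
Midpoints: P̄ = 27.65, Q̄ = 1266.0.
ε_s = (ΔQ/ΔP)(P̄/Q̄) = (508/13.3)(27.65/1266.0).

0.83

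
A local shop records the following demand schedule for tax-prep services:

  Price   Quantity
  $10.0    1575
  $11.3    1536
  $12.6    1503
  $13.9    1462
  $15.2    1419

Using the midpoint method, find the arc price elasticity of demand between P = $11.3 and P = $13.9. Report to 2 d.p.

-0.24

At P = 11.3, Q = 1536; at P = 13.9, Q = 1462.
ΔQ = -74, ΔP = 2.6. Midpoints: P̄ = 12.60, Q̄ = 1499.0.
ε = (ΔQ/ΔP)(P̄/Q̄) = (-74/2.6)(12.60/1499.0).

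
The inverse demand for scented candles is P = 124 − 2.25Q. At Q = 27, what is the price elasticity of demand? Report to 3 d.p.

At Q = 27, P = 124 − 2.25(27) = 63.25.
dP/dQ = −2.25, so dQ/dP = 1/(−2.25) = -0.444.
ε = (dQ/dP)(P/Q) = (-0.444)(63.25/27).

-1.041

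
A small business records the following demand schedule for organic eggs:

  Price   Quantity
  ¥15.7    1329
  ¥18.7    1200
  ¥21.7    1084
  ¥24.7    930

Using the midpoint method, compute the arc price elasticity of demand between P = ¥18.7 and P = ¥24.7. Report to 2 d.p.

At P = 18.7, Q = 1200; at P = 24.7, Q = 930.
ΔQ = -270, ΔP = 6.0. Midpoints: P̄ = 21.70, Q̄ = 1065.0.
ε = (ΔQ/ΔP)(P̄/Q̄) = (-270/6.0)(21.70/1065.0).

-0.92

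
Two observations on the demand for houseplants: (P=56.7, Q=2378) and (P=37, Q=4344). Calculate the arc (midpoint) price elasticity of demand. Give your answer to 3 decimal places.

-1.391

ΔQ = 4344 − 2378 = 1966; ΔP = 37 − 56.7 = -19.7.
Midpoints: P̄ = 46.85, Q̄ = 3361.0.
ε = (ΔQ/ΔP)(P̄/Q̄) = (1966/-19.7)(46.85/3361.0).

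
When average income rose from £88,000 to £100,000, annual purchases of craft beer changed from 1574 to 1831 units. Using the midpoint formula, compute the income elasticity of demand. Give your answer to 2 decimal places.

1.18

ΔQ = 257, ΔI = 12000. Midpoints: Ī = 94,000, Q̄ = 1702.5.
ε_I = (ΔQ/ΔI)(Ī/Q̄) = (257/12000)(94000/1702.5).
ε_I > 0, so the good is normal.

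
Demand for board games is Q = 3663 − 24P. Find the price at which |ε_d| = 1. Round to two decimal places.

For linear demand Q = a − bP, ε = −bP/(a − bP). |ε| = 1 when bP = a − bP, i.e. P = a/(2b).
P = 3663/(2·24) = 3663/48 = 76.3125.

76.31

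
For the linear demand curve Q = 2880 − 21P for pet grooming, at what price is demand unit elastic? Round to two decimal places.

For linear demand Q = a − bP, ε = −bP/(a − bP). |ε| = 1 when bP = a − bP, i.e. P = a/(2b).
P = 2880/(2·21) = 2880/42 = 68.5714.

68.57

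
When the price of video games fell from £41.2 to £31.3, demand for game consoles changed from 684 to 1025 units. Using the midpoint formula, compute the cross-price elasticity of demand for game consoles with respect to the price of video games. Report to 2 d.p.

-1.46

ΔQ_x = 1025 − 684 = 341; ΔP_y = 31.3 − 41.2 = -9.9.
Midpoints: P̄_y = 36.25, Q̄_x = 854.5.
ε_xy = (ΔQ_x/ΔP_y)(P̄_y/Q̄_x) = (341/-9.9)(36.25/854.5).
ε_xy < 0, so the goods are complements.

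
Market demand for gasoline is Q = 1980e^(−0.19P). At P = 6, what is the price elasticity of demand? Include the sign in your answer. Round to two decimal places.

At P = 6, Q = 633.242.
dQ/dP = −0.19·1980e^(−0.19P) = −0.19Q = -120.316.
ε = (dQ/dP)(P/Q) = (-120.316)(6/633.242).
|ε| > 1, so demand is elastic at this price.

-1.14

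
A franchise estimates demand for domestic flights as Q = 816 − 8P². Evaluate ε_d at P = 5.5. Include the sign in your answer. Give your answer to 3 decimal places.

-0.843

At P = 5.5, Q = 574.
dQ/dP = −16P = -88.
ε = (dQ/dP)(P/Q) = (-88)(5.5/574).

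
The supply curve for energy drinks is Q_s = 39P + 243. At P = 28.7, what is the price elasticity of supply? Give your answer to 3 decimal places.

At P = 28.7, Q_s = 1362.30.
dQ_s/dP = 39.
ε_s = (dQ_s/dP)(P/Q_s) = (39)(28.7/1362.30).

0.822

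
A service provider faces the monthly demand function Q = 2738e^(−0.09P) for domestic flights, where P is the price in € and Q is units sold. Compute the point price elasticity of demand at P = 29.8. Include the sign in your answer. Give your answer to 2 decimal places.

-2.68

At P = 29.8, Q = 187.351.
dQ/dP = −0.09·2738e^(−0.09P) = −0.09Q = -16.862.
ε = (dQ/dP)(P/Q) = (-16.862)(29.8/187.351).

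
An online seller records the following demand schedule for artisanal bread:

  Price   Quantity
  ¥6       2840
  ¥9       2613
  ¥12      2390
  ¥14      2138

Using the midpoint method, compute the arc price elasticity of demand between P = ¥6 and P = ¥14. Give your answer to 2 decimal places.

-0.35

At P = 6, Q = 2840; at P = 14, Q = 2138.
ΔQ = -702, ΔP = 8. Midpoints: P̄ = 10.00, Q̄ = 2489.0.
ε = (ΔQ/ΔP)(P̄/Q̄) = (-702/8)(10.00/2489.0).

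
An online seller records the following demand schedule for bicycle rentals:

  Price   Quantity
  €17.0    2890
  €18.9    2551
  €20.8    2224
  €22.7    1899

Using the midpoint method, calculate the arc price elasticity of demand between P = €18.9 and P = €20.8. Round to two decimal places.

-1.43

At P = 18.9, Q = 2551; at P = 20.8, Q = 2224.
ΔQ = -327, ΔP = 1.9. Midpoints: P̄ = 19.85, Q̄ = 2387.5.
ε = (ΔQ/ΔP)(P̄/Q̄) = (-327/1.9)(19.85/2387.5).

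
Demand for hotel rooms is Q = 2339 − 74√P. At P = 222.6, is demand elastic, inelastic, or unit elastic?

Q = 1234.936, dQ/dP = -2.480.
ε = (dQ/dP)(P/Q) ≈ -0.447.
|ε| = 0.45 < 1.

inelastic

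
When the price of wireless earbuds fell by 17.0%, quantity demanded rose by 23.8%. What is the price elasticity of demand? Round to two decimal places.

-1.40

ε = %ΔQ / %ΔP = (23.8)/(-17.0) = -1.400.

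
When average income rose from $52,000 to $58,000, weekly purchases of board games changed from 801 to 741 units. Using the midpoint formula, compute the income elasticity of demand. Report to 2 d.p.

-0.71

ΔQ = -60, ΔI = 6000. Midpoints: Ī = 55,000, Q̄ = 771.0.
ε_I = (ΔQ/ΔI)(Ī/Q̄) = (-60/6000)(55000/771.0).
ε_I < 0, so the good is inferior.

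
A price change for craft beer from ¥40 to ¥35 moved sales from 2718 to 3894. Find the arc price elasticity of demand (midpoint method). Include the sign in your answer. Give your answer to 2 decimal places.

ΔQ = 3894 − 2718 = 1176; ΔP = 35 − 40 = -5.
Midpoints: P̄ = 37.50, Q̄ = 3306.0.
ε = (ΔQ/ΔP)(P̄/Q̄) = (1176/-5)(37.50/3306.0).

-2.67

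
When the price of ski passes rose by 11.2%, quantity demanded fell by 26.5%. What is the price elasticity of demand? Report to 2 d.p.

-2.37

ε = %ΔQ / %ΔP = (-26.5)/(11.2) = -2.366.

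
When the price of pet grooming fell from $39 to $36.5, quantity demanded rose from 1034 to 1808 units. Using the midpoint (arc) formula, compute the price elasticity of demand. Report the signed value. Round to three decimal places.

-8.225

ΔQ = 1808 − 1034 = 774; ΔP = 36.5 − 39 = -2.5.
Midpoints: P̄ = 37.75, Q̄ = 1421.0.
ε = (ΔQ/ΔP)(P̄/Q̄) = (774/-2.5)(37.75/1421.0).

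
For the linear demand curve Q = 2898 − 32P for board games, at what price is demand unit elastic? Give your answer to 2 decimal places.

45.28

For linear demand Q = a − bP, ε = −bP/(a − bP). |ε| = 1 when bP = a − bP, i.e. P = a/(2b).
P = 2898/(2·32) = 2898/64 = 45.2812.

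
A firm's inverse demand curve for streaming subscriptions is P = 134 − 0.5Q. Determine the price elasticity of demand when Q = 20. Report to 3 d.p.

At Q = 20, P = 134 − 0.5(20) = 124.00.
dP/dQ = −0.5, so dQ/dP = 1/(−0.5) = -2.000.
ε = (dQ/dP)(P/Q) = (-2.000)(124.00/20).

-12.400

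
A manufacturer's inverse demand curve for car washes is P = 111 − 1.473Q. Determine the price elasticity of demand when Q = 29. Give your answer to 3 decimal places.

-1.598

At Q = 29, P = 111 − 1.473(29) = 68.28.
dP/dQ = −1.473, so dQ/dP = 1/(−1.473) = -0.679.
ε = (dQ/dP)(P/Q) = (-0.679)(68.28/29).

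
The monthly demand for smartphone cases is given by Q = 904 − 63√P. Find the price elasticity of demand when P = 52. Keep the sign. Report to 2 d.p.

At P = 52, Q = 449.701.
dQ/dP = −63/(2√P) = -4.368.
ε = (dQ/dP)(P/Q) = (-4.368)(52/449.701).
|ε| < 1, so demand is inelastic at this price.

-0.51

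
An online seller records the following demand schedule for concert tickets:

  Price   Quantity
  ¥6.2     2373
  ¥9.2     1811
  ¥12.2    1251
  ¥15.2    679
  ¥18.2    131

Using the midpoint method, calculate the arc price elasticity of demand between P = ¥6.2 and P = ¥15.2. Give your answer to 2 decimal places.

-1.32

At P = 6.2, Q = 2373; at P = 15.2, Q = 679.
ΔQ = -1694, ΔP = 9.0. Midpoints: P̄ = 10.70, Q̄ = 1526.0.
ε = (ΔQ/ΔP)(P̄/Q̄) = (-1694/9.0)(10.70/1526.0).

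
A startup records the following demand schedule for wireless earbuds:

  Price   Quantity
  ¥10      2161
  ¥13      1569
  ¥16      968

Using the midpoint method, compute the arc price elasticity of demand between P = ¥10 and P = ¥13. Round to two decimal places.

At P = 10, Q = 2161; at P = 13, Q = 1569.
ΔQ = -592, ΔP = 3. Midpoints: P̄ = 11.50, Q̄ = 1865.0.
ε = (ΔQ/ΔP)(P̄/Q̄) = (-592/3)(11.50/1865.0).

-1.22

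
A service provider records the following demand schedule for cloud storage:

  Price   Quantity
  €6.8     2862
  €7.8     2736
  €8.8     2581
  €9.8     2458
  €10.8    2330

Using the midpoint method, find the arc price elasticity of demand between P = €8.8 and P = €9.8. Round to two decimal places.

-0.45

At P = 8.8, Q = 2581; at P = 9.8, Q = 2458.
ΔQ = -123, ΔP = 1.0. Midpoints: P̄ = 9.30, Q̄ = 2519.5.
ε = (ΔQ/ΔP)(P̄/Q̄) = (-123/1.0)(9.30/2519.5).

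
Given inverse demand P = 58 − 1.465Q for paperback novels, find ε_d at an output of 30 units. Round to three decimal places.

-0.320

At Q = 30, P = 58 − 1.465(30) = 14.05.
dP/dQ = −1.465, so dQ/dP = 1/(−1.465) = -0.683.
ε = (dQ/dP)(P/Q) = (-0.683)(14.05/30).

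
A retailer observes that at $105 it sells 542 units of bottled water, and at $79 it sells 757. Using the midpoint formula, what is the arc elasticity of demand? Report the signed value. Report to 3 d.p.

ΔQ = 757 − 542 = 215; ΔP = 79 − 105 = -26.
Midpoints: P̄ = 92.00, Q̄ = 649.5.
ε = (ΔQ/ΔP)(P̄/Q̄) = (215/-26)(92.00/649.5).

-1.171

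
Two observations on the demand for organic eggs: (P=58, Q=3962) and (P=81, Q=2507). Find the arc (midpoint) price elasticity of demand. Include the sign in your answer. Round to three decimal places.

-1.359

ΔQ = 2507 − 3962 = -1455; ΔP = 81 − 58 = 23.
Midpoints: P̄ = 69.50, Q̄ = 3234.5.
ε = (ΔQ/ΔP)(P̄/Q̄) = (-1455/23)(69.50/3234.5).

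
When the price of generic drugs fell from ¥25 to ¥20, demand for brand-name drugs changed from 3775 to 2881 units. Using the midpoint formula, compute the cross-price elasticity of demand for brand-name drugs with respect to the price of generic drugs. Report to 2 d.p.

ΔQ_x = 2881 − 3775 = -894; ΔP_y = 20 − 25 = -5.
Midpoints: P̄_y = 22.50, Q̄_x = 3328.0.
ε_xy = (ΔQ_x/ΔP_y)(P̄_y/Q̄_x) = (-894/-5)(22.50/3328.0).
ε_xy > 0, so the goods are substitutes.

1.21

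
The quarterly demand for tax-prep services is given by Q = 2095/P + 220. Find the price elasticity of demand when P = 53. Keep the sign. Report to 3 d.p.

At P = 53, Q = 259.528.
dQ/dP = −2095/P² = -0.746.
ε = (dQ/dP)(P/Q) = (-0.746)(53/259.528).

-0.152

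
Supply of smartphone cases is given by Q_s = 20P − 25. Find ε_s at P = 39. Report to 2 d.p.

At P = 39, Q_s = 755.
dQ_s/dP = 20.
ε_s = (dQ_s/dP)(P/Q_s) = (20)(39/755).

1.03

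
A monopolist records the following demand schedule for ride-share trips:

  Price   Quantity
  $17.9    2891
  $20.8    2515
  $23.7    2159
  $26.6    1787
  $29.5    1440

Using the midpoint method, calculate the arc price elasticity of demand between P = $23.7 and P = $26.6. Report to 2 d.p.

-1.64

At P = 23.7, Q = 2159; at P = 26.6, Q = 1787.
ΔQ = -372, ΔP = 2.9. Midpoints: P̄ = 25.15, Q̄ = 1973.0.
ε = (ΔQ/ΔP)(P̄/Q̄) = (-372/2.9)(25.15/1973.0).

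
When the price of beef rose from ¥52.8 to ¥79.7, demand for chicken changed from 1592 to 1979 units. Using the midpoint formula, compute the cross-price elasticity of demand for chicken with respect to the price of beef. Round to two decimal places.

0.53

ΔQ_x = 1979 − 1592 = 387; ΔP_y = 79.7 − 52.8 = 26.9.
Midpoints: P̄_y = 66.25, Q̄_x = 1785.5.
ε_xy = (ΔQ_x/ΔP_y)(P̄_y/Q̄_x) = (387/26.9)(66.25/1785.5).
ε_xy > 0, so the goods are substitutes.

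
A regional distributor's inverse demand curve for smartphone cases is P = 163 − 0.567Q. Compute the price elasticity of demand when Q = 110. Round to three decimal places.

-1.613

At Q = 110, P = 163 − 0.567(110) = 100.63.
dP/dQ = −0.567, so dQ/dP = 1/(−0.567) = -1.764.
ε = (dQ/dP)(P/Q) = (-1.764)(100.63/110).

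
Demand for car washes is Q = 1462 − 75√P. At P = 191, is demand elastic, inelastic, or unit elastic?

Q = 425.479, dQ/dP = -2.713.
ε = (dQ/dP)(P/Q) ≈ -1.218.
|ε| = 1.22 > 1.

elastic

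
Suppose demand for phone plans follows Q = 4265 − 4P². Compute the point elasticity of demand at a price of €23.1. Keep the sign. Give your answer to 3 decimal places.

-2.004

At P = 23.1, Q = 2130.560.
dQ/dP = −8P = -184.800.
ε = (dQ/dP)(P/Q) = (-184.800)(23.1/2130.560).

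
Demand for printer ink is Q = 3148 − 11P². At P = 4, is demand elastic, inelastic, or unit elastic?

inelastic

Q = 2972, dQ/dP = -88.
ε = (dQ/dP)(P/Q) ≈ -0.118.
|ε| = 0.12 < 1.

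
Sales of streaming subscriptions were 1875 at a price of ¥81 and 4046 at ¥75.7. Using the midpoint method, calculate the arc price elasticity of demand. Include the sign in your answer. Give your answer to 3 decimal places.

ΔQ = 4046 − 1875 = 2171; ΔP = 75.7 − 81 = -5.3.
Midpoints: P̄ = 78.35, Q̄ = 2960.5.
ε = (ΔQ/ΔP)(P̄/Q̄) = (2171/-5.3)(78.35/2960.5).

-10.841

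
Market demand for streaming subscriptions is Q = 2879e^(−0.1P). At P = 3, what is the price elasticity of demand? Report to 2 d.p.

-0.30

At P = 3, Q = 2132.816.
dQ/dP = −0.1·2879e^(−0.1P) = −0.1Q = -213.282.
ε = (dQ/dP)(P/Q) = (-213.282)(3/2132.816).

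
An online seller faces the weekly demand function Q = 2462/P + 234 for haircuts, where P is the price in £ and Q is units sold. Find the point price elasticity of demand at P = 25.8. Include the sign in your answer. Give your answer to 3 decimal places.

-0.290

At P = 25.8, Q = 329.426.
dQ/dP = −2462/P² = -3.699.
ε = (dQ/dP)(P/Q) = (-3.699)(25.8/329.426).
|ε| < 1, so demand is inelastic at this price.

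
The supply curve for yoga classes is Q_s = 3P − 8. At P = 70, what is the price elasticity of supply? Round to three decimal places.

At P = 70, Q_s = 202.
dQ_s/dP = 3.
ε_s = (dQ_s/dP)(P/Q_s) = (3)(70/202).

1.040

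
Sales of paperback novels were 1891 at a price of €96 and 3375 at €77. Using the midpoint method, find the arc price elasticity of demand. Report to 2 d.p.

ΔQ = 3375 − 1891 = 1484; ΔP = 77 − 96 = -19.
Midpoints: P̄ = 86.50, Q̄ = 2633.0.
ε = (ΔQ/ΔP)(P̄/Q̄) = (1484/-19)(86.50/2633.0).

-2.57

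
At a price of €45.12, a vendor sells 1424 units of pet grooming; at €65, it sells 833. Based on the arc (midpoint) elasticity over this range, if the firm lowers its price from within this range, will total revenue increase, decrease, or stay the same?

Arc ε = (-591/19.88)(55.06/1128.5) ≈ -1.450.
|ε| = 1.45 > 1, so demand is elastic. A price cut therefore raises total revenue.

increase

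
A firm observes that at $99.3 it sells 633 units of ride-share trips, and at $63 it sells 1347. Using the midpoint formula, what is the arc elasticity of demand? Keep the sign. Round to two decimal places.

ΔQ = 1347 − 633 = 714; ΔP = 63 − 99.3 = -36.3.
Midpoints: P̄ = 81.15, Q̄ = 990.0.
ε = (ΔQ/ΔP)(P̄/Q̄) = (714/-36.3)(81.15/990.0).

-1.61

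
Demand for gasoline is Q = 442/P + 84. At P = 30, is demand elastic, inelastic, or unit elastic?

inelastic

Q = 98.733, dQ/dP = -0.491.
ε = (dQ/dP)(P/Q) ≈ -0.149.
|ε| = 0.15 < 1.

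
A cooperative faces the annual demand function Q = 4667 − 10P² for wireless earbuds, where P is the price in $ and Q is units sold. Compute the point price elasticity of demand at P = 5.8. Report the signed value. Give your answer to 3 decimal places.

-0.155

At P = 5.8, Q = 4330.600.
dQ/dP = −20P = -116.
ε = (dQ/dP)(P/Q) = (-116)(5.8/4330.600).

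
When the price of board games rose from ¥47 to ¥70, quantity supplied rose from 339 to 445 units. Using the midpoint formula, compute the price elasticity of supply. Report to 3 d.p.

ΔQ = 445 − 339 = 106; ΔP = 70 − 47 = 23.
Midpoints: P̄ = 58.50, Q̄ = 392.0.
ε_s = (ΔQ/ΔP)(P̄/Q̄) = (106/23)(58.50/392.0).

0.688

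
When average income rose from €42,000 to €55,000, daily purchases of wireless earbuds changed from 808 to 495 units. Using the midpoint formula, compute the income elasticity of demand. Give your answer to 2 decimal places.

ΔQ = -313, ΔI = 13000. Midpoints: Ī = 48,500, Q̄ = 651.5.
ε_I = (ΔQ/ΔI)(Ī/Q̄) = (-313/13000)(48500/651.5).

-1.79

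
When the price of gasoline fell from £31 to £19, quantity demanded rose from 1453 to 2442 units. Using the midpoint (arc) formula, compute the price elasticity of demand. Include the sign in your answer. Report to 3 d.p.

ΔQ = 2442 − 1453 = 989; ΔP = 19 − 31 = -12.
Midpoints: P̄ = 25.00, Q̄ = 1947.5.
ε = (ΔQ/ΔP)(P̄/Q̄) = (989/-12)(25.00/1947.5).

-1.058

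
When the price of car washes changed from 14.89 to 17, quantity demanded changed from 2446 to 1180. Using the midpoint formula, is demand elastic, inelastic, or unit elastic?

Arc ε ≈ -5.277.
|ε| = 5.28 > 1.

elastic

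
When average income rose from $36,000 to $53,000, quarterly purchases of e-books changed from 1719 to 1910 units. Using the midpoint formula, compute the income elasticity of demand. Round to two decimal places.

ΔQ = 191, ΔI = 17000. Midpoints: Ī = 44,500, Q̄ = 1814.5.
ε_I = (ΔQ/ΔI)(Ī/Q̄) = (191/17000)(44500/1814.5).

0.28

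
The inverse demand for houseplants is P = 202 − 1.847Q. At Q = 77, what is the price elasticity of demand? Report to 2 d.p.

At Q = 77, P = 202 − 1.847(77) = 59.78.
dP/dQ = −1.847, so dQ/dP = 1/(−1.847) = -0.541.
ε = (dQ/dP)(P/Q) = (-0.541)(59.78/77).

-0.42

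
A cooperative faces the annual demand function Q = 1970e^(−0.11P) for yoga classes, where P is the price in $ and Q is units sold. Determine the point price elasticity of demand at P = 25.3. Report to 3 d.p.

-2.783

At P = 25.3, Q = 121.850.
dQ/dP = −0.11·1970e^(−0.11P) = −0.11Q = -13.403.
ε = (dQ/dP)(P/Q) = (-13.403)(25.3/121.850).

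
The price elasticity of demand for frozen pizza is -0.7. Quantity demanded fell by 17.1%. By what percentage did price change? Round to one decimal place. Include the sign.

%ΔP ≈ %ΔQ / ε = (-17.1%)/(-0.7) = 24.43%.

24.4%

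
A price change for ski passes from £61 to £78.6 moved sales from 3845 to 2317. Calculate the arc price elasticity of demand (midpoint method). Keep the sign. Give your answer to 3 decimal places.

-1.967

ΔQ = 2317 − 3845 = -1528; ΔP = 78.6 − 61 = 17.6.
Midpoints: P̄ = 69.80, Q̄ = 3081.0.
ε = (ΔQ/ΔP)(P̄/Q̄) = (-1528/17.6)(69.80/3081.0).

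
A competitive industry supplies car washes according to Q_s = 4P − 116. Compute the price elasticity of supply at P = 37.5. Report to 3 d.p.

4.412

At P = 37.5, Q_s = 34.
dQ_s/dP = 4.
ε_s = (dQ_s/dP)(P/Q_s) = (4)(37.5/34).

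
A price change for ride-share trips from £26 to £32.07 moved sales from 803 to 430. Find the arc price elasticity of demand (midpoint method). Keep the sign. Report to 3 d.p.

ΔQ = 430 − 803 = -373; ΔP = 32.07 − 26 = 6.07.
Midpoints: P̄ = 29.04, Q̄ = 616.5.
ε = (ΔQ/ΔP)(P̄/Q̄) = (-373/6.07)(29.04/616.5).

-2.894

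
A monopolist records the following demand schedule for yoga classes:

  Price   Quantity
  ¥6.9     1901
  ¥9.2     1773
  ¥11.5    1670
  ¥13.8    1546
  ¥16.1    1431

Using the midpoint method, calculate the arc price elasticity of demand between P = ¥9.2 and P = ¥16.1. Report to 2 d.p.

At P = 9.2, Q = 1773; at P = 16.1, Q = 1431.
ΔQ = -342, ΔP = 6.9. Midpoints: P̄ = 12.65, Q̄ = 1602.0.
ε = (ΔQ/ΔP)(P̄/Q̄) = (-342/6.9)(12.65/1602.0).

-0.39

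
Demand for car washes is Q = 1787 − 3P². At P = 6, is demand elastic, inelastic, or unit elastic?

Q = 1679, dQ/dP = -36.
ε = (dQ/dP)(P/Q) ≈ -0.129.
|ε| = 0.13 < 1.

inelastic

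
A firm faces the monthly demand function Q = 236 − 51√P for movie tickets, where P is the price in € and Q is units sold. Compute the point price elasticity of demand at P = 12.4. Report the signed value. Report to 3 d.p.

At P = 12.4, Q = 56.410.
dQ/dP = −51/(2√P) = -7.242.
ε = (dQ/dP)(P/Q) = (-7.242)(12.4/56.410).
|ε| > 1, so demand is elastic at this price.

-1.592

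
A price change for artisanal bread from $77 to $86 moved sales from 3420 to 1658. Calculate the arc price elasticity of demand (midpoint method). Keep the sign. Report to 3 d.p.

ΔQ = 1658 − 3420 = -1762; ΔP = 86 − 77 = 9.
Midpoints: P̄ = 81.50, Q̄ = 2539.0.
ε = (ΔQ/ΔP)(P̄/Q̄) = (-1762/9)(81.50/2539.0).

-6.284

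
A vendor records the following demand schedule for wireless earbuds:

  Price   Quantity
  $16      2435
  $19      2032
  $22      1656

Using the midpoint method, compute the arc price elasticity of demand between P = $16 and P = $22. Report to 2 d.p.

At P = 16, Q = 2435; at P = 22, Q = 1656.
ΔQ = -779, ΔP = 6. Midpoints: P̄ = 19.00, Q̄ = 2045.5.
ε = (ΔQ/ΔP)(P̄/Q̄) = (-779/6)(19.00/2045.5).

-1.21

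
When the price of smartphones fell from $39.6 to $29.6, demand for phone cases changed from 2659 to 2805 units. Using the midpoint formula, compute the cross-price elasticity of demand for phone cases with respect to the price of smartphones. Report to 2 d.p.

ΔQ_x = 2805 − 2659 = 146; ΔP_y = 29.6 − 39.6 = -10.
Midpoints: P̄_y = 34.60, Q̄_x = 2732.0.
ε_xy = (ΔQ_x/ΔP_y)(P̄_y/Q̄_x) = (146/-10)(34.60/2732.0).
ε_xy < 0, so the goods are complements.

-0.18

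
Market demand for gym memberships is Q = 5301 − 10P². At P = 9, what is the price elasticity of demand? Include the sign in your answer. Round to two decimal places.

At P = 9, Q = 4491.
dQ/dP = −20P = -180.
ε = (dQ/dP)(P/Q) = (-180)(9/4491).
|ε| < 1, so demand is inelastic at this price.

-0.36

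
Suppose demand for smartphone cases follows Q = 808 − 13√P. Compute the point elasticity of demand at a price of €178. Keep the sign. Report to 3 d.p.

-0.137

At P = 178, Q = 634.558.
dQ/dP = −13/(2√P) = -0.487.
ε = (dQ/dP)(P/Q) = (-0.487)(178/634.558).
|ε| < 1, so demand is inelastic at this price.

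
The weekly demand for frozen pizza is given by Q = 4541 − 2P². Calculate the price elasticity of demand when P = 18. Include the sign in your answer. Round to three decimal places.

At P = 18, Q = 3893.
dQ/dP = −4P = -72.
ε = (dQ/dP)(P/Q) = (-72)(18/3893).
|ε| < 1, so demand is inelastic at this price.

-0.333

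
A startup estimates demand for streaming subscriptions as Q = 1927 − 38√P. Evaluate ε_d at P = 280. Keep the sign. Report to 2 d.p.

-0.25

At P = 280, Q = 1291.138.
dQ/dP = −38/(2√P) = -1.135.
ε = (dQ/dP)(P/Q) = (-1.135)(280/1291.138).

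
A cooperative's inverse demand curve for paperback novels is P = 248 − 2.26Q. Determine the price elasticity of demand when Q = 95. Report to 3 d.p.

At Q = 95, P = 248 − 2.26(95) = 33.30.
dP/dQ = −2.26, so dQ/dP = 1/(−2.26) = -0.442.
ε = (dQ/dP)(P/Q) = (-0.442)(33.30/95).

-0.155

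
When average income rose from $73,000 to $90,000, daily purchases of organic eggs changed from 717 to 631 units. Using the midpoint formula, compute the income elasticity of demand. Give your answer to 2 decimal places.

-0.61

ΔQ = -86, ΔI = 17000. Midpoints: Ī = 81,500, Q̄ = 674.0.
ε_I = (ΔQ/ΔI)(Ī/Q̄) = (-86/17000)(81500/674.0).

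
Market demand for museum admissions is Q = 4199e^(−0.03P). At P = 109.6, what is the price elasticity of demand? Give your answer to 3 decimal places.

-3.288

At P = 109.6, Q = 156.742.
dQ/dP = −0.03·4199e^(−0.03P) = −0.03Q = -4.702.
ε = (dQ/dP)(P/Q) = (-4.702)(109.6/156.742).
|ε| > 1, so demand is elastic at this price.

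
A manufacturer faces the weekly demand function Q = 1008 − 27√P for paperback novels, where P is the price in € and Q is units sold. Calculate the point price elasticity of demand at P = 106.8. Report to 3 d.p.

At P = 106.8, Q = 728.971.
dQ/dP = −27/(2√P) = -1.306.
ε = (dQ/dP)(P/Q) = (-1.306)(106.8/728.971).
|ε| < 1, so demand is inelastic at this price.

-0.191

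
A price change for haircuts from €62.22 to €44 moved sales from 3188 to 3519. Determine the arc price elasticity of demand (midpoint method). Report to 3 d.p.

-0.288

ΔQ = 3519 − 3188 = 331; ΔP = 44 − 62.22 = -18.22.
Midpoints: P̄ = 53.11, Q̄ = 3353.5.
ε = (ΔQ/ΔP)(P̄/Q̄) = (331/-18.22)(53.11/3353.5).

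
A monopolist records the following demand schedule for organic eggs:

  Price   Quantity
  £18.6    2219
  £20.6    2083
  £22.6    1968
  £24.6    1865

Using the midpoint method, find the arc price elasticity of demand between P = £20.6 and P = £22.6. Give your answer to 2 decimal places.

-0.61

At P = 20.6, Q = 2083; at P = 22.6, Q = 1968.
ΔQ = -115, ΔP = 2.0. Midpoints: P̄ = 21.60, Q̄ = 2025.5.
ε = (ΔQ/ΔP)(P̄/Q̄) = (-115/2.0)(21.60/2025.5).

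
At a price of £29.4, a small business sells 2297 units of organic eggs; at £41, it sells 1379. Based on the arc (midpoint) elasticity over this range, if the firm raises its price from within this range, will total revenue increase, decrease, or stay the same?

Arc ε = (-918/11.6)(35.20/1838.0) ≈ -1.516.
|ε| = 1.52 > 1, so demand is elastic. A price rise therefore reduces total revenue.

decrease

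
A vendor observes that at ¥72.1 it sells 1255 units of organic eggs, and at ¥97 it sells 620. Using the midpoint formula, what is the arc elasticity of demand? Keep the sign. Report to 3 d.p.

ΔQ = 620 − 1255 = -635; ΔP = 97 − 72.1 = 24.9.
Midpoints: P̄ = 84.55, Q̄ = 937.5.
ε = (ΔQ/ΔP)(P̄/Q̄) = (-635/24.9)(84.55/937.5).

-2.300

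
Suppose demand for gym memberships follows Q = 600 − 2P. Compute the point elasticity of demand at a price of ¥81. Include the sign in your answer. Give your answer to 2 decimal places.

At P = 81, Q = 438.
dQ/dP = −2.
ε = (dQ/dP)(P/Q) = (-2)(81/438).

-0.37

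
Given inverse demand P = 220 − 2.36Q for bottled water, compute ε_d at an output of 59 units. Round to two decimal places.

At Q = 59, P = 220 − 2.36(59) = 80.76.
dP/dQ = −2.36, so dQ/dP = 1/(−2.36) = -0.424.
ε = (dQ/dP)(P/Q) = (-0.424)(80.76/59).

-0.58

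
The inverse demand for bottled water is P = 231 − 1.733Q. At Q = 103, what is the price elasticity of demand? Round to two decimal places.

-0.29

At Q = 103, P = 231 − 1.733(103) = 52.50.
dP/dQ = −1.733, so dQ/dP = 1/(−1.733) = -0.577.
ε = (dQ/dP)(P/Q) = (-0.577)(52.50/103).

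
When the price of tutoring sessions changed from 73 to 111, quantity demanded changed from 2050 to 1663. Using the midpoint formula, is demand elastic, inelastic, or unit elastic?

inelastic

Arc ε ≈ -0.505.
|ε| = 0.50 < 1.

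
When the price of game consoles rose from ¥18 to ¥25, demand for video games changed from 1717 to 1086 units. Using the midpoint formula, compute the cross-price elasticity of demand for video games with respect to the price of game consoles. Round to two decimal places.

-1.38

ΔQ_x = 1086 − 1717 = -631; ΔP_y = 25 − 18 = 7.
Midpoints: P̄_y = 21.50, Q̄_x = 1401.5.
ε_xy = (ΔQ_x/ΔP_y)(P̄_y/Q̄_x) = (-631/7)(21.50/1401.5).
ε_xy < 0, so the goods are complements.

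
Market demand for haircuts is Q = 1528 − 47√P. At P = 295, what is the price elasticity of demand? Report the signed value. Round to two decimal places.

-0.56

At P = 295, Q = 720.748.
dQ/dP = −47/(2√P) = -1.368.
ε = (dQ/dP)(P/Q) = (-1.368)(295/720.748).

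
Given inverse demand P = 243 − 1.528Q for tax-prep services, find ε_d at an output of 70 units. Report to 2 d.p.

At Q = 70, P = 243 − 1.528(70) = 136.04.
dP/dQ = −1.528, so dQ/dP = 1/(−1.528) = -0.654.
ε = (dQ/dP)(P/Q) = (-0.654)(136.04/70).

-1.27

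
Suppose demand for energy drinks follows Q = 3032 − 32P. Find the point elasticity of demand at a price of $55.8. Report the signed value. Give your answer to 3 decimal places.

At P = 55.8, Q = 1246.400.
dQ/dP = −32.
ε = (dQ/dP)(P/Q) = (-32)(55.8/1246.400).

-1.433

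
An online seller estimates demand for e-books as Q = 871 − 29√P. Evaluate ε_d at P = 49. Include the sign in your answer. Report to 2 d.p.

At P = 49, Q = 668.
dQ/dP = −29/(2√P) = -2.071.
ε = (dQ/dP)(P/Q) = (-2.071)(49/668).

-0.15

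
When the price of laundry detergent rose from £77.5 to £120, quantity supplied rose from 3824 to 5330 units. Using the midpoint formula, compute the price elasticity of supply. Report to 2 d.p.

ΔQ = 5330 − 3824 = 1506; ΔP = 120 − 77.5 = 42.5.
Midpoints: P̄ = 98.75, Q̄ = 4577.0.
ε_s = (ΔQ/ΔP)(P̄/Q̄) = (1506/42.5)(98.75/4577.0).

0.76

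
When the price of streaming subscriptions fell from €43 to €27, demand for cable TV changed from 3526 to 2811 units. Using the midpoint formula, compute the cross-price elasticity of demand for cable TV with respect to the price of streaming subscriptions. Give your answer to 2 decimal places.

ΔQ_x = 2811 − 3526 = -715; ΔP_y = 27 − 43 = -16.
Midpoints: P̄_y = 35.00, Q̄_x = 3168.5.
ε_xy = (ΔQ_x/ΔP_y)(P̄_y/Q̄_x) = (-715/-16)(35.00/3168.5).
ε_xy > 0, so the goods are substitutes.

0.49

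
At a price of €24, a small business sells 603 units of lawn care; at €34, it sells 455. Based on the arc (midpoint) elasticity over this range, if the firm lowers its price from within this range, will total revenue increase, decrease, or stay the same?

Arc ε = (-148/10)(29.00/529.0) ≈ -0.811.
|ε| = 0.81 < 1, so demand is inelastic. A price cut therefore reduces total revenue.

decrease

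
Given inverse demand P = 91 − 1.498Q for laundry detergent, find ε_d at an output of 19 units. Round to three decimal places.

-2.197

At Q = 19, P = 91 − 1.498(19) = 62.54.
dP/dQ = −1.498, so dQ/dP = 1/(−1.498) = -0.668.
ε = (dQ/dP)(P/Q) = (-0.668)(62.54/19).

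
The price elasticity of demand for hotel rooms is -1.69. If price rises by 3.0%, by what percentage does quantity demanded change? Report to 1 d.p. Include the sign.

-5.1%

%ΔQ ≈ ε × %ΔP = (-1.69)(3.0%) = -5.07%.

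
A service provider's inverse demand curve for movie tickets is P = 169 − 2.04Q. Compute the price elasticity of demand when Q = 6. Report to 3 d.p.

At Q = 6, P = 169 − 2.04(6) = 156.76.
dP/dQ = −2.04, so dQ/dP = 1/(−2.04) = -0.490.
ε = (dQ/dP)(P/Q) = (-0.490)(156.76/6).

-12.807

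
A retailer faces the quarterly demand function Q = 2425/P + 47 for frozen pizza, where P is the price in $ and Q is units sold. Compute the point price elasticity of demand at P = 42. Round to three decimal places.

At P = 42, Q = 104.738.
dQ/dP = −2425/P² = -1.375.
ε = (dQ/dP)(P/Q) = (-1.375)(42/104.738).
|ε| < 1, so demand is inelastic at this price.

-0.551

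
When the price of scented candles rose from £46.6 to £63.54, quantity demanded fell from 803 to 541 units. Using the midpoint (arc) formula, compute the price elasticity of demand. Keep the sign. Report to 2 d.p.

-1.27

ΔQ = 541 − 803 = -262; ΔP = 63.54 − 46.6 = 16.94.
Midpoints: P̄ = 55.07, Q̄ = 672.0.
ε = (ΔQ/ΔP)(P̄/Q̄) = (-262/16.94)(55.07/672.0).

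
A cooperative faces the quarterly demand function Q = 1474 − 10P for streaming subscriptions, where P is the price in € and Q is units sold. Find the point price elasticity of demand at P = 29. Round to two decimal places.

-0.24

At P = 29, Q = 1184.
dQ/dP = −10.
ε = (dQ/dP)(P/Q) = (-10)(29/1184).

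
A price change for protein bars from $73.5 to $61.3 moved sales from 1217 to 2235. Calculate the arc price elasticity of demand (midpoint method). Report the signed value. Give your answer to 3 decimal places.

-3.258

ΔQ = 2235 − 1217 = 1018; ΔP = 61.3 − 73.5 = -12.2.
Midpoints: P̄ = 67.40, Q̄ = 1726.0.
ε = (ΔQ/ΔP)(P̄/Q̄) = (1018/-12.2)(67.40/1726.0).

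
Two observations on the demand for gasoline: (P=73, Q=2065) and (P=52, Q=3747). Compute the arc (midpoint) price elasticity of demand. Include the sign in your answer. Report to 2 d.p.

ΔQ = 3747 − 2065 = 1682; ΔP = 52 − 73 = -21.
Midpoints: P̄ = 62.50, Q̄ = 2906.0.
ε = (ΔQ/ΔP)(P̄/Q̄) = (1682/-21)(62.50/2906.0).

-1.72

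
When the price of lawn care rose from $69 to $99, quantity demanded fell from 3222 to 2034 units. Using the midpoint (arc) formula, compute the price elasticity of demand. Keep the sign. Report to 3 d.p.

-1.266

ΔQ = 2034 − 3222 = -1188; ΔP = 99 − 69 = 30.
Midpoints: P̄ = 84.00, Q̄ = 2628.0.
ε = (ΔQ/ΔP)(P̄/Q̄) = (-1188/30)(84.00/2628.0).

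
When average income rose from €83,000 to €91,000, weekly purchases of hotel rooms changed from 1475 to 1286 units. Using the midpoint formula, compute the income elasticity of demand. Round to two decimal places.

ΔQ = -189, ΔI = 8000. Midpoints: Ī = 87,000, Q̄ = 1380.5.
ε_I = (ΔQ/ΔI)(Ī/Q̄) = (-189/8000)(87000/1380.5).
ε_I < 0, so the good is inferior.

-1.49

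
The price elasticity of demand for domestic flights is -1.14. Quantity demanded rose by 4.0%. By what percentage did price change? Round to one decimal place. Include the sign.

-3.5%

%ΔP ≈ %ΔQ / ε = (4.0%)/(-1.14) = -3.51%.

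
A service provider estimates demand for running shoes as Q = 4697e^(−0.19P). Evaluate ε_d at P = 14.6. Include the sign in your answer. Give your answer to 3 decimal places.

At P = 14.6, Q = 293.148.
dQ/dP = −0.19·4697e^(−0.19P) = −0.19Q = -55.698.
ε = (dQ/dP)(P/Q) = (-55.698)(14.6/293.148).

-2.774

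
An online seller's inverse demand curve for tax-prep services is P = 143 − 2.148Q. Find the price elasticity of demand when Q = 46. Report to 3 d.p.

-0.447

At Q = 46, P = 143 − 2.148(46) = 44.19.
dP/dQ = −2.148, so dQ/dP = 1/(−2.148) = -0.466.
ε = (dQ/dP)(P/Q) = (-0.466)(44.19/46).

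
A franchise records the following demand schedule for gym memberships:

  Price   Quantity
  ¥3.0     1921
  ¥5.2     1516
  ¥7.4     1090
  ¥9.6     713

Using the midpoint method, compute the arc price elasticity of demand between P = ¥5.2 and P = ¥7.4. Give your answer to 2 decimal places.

-0.94

At P = 5.2, Q = 1516; at P = 7.4, Q = 1090.
ΔQ = -426, ΔP = 2.2. Midpoints: P̄ = 6.30, Q̄ = 1303.0.
ε = (ΔQ/ΔP)(P̄/Q̄) = (-426/2.2)(6.30/1303.0).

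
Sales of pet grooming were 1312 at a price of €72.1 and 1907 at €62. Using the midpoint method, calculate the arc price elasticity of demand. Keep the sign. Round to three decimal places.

-2.454

ΔQ = 1907 − 1312 = 595; ΔP = 62 − 72.1 = -10.1.
Midpoints: P̄ = 67.05, Q̄ = 1609.5.
ε = (ΔQ/ΔP)(P̄/Q̄) = (595/-10.1)(67.05/1609.5).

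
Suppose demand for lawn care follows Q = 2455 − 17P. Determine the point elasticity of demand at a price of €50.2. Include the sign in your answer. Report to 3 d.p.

At P = 50.2, Q = 1601.600.
dQ/dP = −17.
ε = (dQ/dP)(P/Q) = (-17)(50.2/1601.600).

-0.533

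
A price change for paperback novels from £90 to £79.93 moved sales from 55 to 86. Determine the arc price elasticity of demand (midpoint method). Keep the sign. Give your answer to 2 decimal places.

ΔQ = 86 − 55 = 31; ΔP = 79.93 − 90 = -10.07.
Midpoints: P̄ = 84.97, Q̄ = 70.5.
ε = (ΔQ/ΔP)(P̄/Q̄) = (31/-10.07)(84.97/70.5).

-3.71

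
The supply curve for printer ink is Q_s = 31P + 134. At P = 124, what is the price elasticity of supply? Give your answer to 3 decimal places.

At P = 124, Q_s = 3978.
dQ_s/dP = 31.
ε_s = (dQ_s/dP)(P/Q_s) = (31)(124/3978).

0.966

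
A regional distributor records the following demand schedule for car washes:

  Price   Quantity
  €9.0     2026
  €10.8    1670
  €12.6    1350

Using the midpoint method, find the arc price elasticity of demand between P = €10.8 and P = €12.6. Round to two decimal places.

At P = 10.8, Q = 1670; at P = 12.6, Q = 1350.
ΔQ = -320, ΔP = 1.8. Midpoints: P̄ = 11.70, Q̄ = 1510.0.
ε = (ΔQ/ΔP)(P̄/Q̄) = (-320/1.8)(11.70/1510.0).

-1.38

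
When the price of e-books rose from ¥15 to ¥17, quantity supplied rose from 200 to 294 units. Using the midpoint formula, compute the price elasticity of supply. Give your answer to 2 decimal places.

3.04

ΔQ = 294 − 200 = 94; ΔP = 17 − 15 = 2.
Midpoints: P̄ = 16.00, Q̄ = 247.0.
ε_s = (ΔQ/ΔP)(P̄/Q̄) = (94/2)(16.00/247.0).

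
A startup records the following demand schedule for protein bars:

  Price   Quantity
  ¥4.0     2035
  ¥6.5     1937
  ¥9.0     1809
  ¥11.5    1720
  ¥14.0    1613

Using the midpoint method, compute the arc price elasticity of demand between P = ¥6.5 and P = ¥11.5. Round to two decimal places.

-0.21

At P = 6.5, Q = 1937; at P = 11.5, Q = 1720.
ΔQ = -217, ΔP = 5.0. Midpoints: P̄ = 9.00, Q̄ = 1828.5.
ε = (ΔQ/ΔP)(P̄/Q̄) = (-217/5.0)(9.00/1828.5).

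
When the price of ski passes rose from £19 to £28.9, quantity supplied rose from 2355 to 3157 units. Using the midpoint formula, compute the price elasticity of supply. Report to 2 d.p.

0.70

ΔQ = 3157 − 2355 = 802; ΔP = 28.9 − 19 = 9.9.
Midpoints: P̄ = 23.95, Q̄ = 2756.0.
ε_s = (ΔQ/ΔP)(P̄/Q̄) = (802/9.9)(23.95/2756.0).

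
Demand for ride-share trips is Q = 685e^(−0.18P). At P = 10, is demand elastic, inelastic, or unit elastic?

elastic

Q = 113.230, dQ/dP = -20.381.
ε = (dQ/dP)(P/Q) ≈ -1.800.
|ε| = 1.80 > 1.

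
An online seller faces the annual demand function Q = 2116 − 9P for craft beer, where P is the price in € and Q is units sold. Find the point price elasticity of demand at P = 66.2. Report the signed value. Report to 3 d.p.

-0.392

At P = 66.2, Q = 1520.200.
dQ/dP = −9.
ε = (dQ/dP)(P/Q) = (-9)(66.2/1520.200).
|ε| < 1, so demand is inelastic at this price.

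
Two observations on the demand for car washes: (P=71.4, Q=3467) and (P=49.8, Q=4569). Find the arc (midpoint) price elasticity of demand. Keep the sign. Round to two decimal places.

-0.77

ΔQ = 4569 − 3467 = 1102; ΔP = 49.8 − 71.4 = -21.6.
Midpoints: P̄ = 60.60, Q̄ = 4018.0.
ε = (ΔQ/ΔP)(P̄/Q̄) = (1102/-21.6)(60.60/4018.0).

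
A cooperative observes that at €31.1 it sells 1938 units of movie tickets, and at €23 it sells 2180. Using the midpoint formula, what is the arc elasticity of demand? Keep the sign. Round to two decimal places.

-0.39

ΔQ = 2180 − 1938 = 242; ΔP = 23 − 31.1 = -8.1.
Midpoints: P̄ = 27.05, Q̄ = 2059.0.
ε = (ΔQ/ΔP)(P̄/Q̄) = (242/-8.1)(27.05/2059.0).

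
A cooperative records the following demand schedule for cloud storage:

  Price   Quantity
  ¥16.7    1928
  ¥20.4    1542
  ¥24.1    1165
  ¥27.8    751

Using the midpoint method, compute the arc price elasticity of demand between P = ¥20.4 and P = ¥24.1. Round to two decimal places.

-1.67

At P = 20.4, Q = 1542; at P = 24.1, Q = 1165.
ΔQ = -377, ΔP = 3.7. Midpoints: P̄ = 22.25, Q̄ = 1353.5.
ε = (ΔQ/ΔP)(P̄/Q̄) = (-377/3.7)(22.25/1353.5).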